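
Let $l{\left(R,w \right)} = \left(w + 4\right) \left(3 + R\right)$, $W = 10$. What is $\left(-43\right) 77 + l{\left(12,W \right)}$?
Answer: $-3101$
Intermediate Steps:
$l{\left(R,w \right)} = \left(3 + R\right) \left(4 + w\right)$ ($l{\left(R,w \right)} = \left(4 + w\right) \left(3 + R\right) = \left(3 + R\right) \left(4 + w\right)$)
$\left(-43\right) 77 + l{\left(12,W \right)} = \left(-43\right) 77 + \left(12 + 3 \cdot 10 + 4 \cdot 12 + 12 \cdot 10\right) = -3311 + \left(12 + 30 + 48 + 120\right) = -3311 + 210 = -3101$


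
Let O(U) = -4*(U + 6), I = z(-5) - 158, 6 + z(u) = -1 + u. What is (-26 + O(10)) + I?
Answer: -260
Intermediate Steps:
z(u) = -7 + u (z(u) = -6 + (-1 + u) = -7 + u)
I = -170 (I = (-7 - 5) - 158 = -12 - 158 = -170)
O(U) = -24 - 4*U (O(U) = -4*(6 + U) = -24 - 4*U)
(-26 + O(10)) + I = (-26 + (-24 - 4*10)) - 170 = (-26 + (-24 - 40)) - 170 = (-26 - 64) - 170 = -90 - 170 = -260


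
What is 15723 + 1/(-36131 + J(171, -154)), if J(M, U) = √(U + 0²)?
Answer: 20525579543614/1305449315 - I*√154/1305449315 ≈ 15723.0 - 9.5061e-9*I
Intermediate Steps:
J(M, U) = √U (J(M, U) = √(U + 0) = √U)
15723 + 1/(-36131 + J(171, -154)) = 15723 + 1/(-36131 + √(-154)) = 15723 + 1/(-36131 + I*√154)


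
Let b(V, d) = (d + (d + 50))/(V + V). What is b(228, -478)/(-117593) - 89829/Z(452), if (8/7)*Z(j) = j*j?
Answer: -57341491979/114117421292 ≈ -0.50248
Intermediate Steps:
Z(j) = 7*j**2/8 (Z(j) = 7*(j*j)/8 = 7*j**2/8)
b(V, d) = (50 + 2*d)/(2*V) (b(V, d) = (d + (50 + d))/((2*V)) = (50 + 2*d)*(1/(2*V)) = (50 + 2*d)/(2*V))
b(228, -478)/(-117593) - 89829/Z(452) = ((25 - 478)/228)/(-117593) - 89829/((7/8)*452**2) = ((1/228)*(-453))*(-1/117593) - 89829/((7/8)*204304) = -151/76*(-1/117593) - 89829/178766 = 151/8937068 - 89829*1/178766 = 151/8937068 - 89829/178766 = -57341491979/114117421292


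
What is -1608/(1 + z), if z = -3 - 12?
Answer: 804/7 ≈ 114.86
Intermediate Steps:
z = -15
-1608/(1 + z) = -1608/(1 - 15) = -1608/(-14) = -1608*(-1/14) = 804/7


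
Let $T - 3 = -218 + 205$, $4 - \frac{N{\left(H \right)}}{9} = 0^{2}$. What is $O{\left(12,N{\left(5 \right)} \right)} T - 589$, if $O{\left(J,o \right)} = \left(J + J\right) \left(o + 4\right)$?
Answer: $-10189$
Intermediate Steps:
$N{\left(H \right)} = 36$ ($N{\left(H \right)} = 36 - 9 \cdot 0^{2} = 36 - 0 = 36 + 0 = 36$)
$O{\left(J,o \right)} = 2 J \left(4 + o\right)$
$T = -10$ ($T = 3 + \left(-218 + 205\right) = 3 - 13 = -10$)
$O{\left(12,N{\left(5 \right)} \right)} T - 589 = 2 \cdot 12 \left(4 + 36\right) \left(-10\right) - 589 = 2 \cdot 12 \cdot 40 \left(-10\right) - 589 = 960 \left(-10\right) - 589 = -9600 - 589 = -10189$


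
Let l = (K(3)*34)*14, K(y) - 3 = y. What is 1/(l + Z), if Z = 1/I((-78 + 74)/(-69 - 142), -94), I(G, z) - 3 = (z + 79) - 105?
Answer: 117/334151 ≈ 0.00035014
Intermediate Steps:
K(y) = 3 + y
I(G, z) = -23 + z (I(G, z) = 3 + ((z + 79) - 105) = 3 + ((79 + z) - 105) = 3 + (-26 + z) = -23 + z)
l = 2856 (l = ((3 + 3)*34)*14 = (6*34)*14 = 204*14 = 2856)
Z = -1/117 (Z = 1/(-23 - 94) = 1/(-117) = -1/117 ≈ -0.0085470)
1/(l + Z) = 1/(2856 - 1/117) = 1/(334151/117) = 117/334151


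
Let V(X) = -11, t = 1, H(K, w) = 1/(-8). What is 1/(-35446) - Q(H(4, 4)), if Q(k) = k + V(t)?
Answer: 1577343/141784 ≈ 11.125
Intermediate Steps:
H(K, w) = -⅛
Q(k) = -11 + k (Q(k) = k - 11 = -11 + k)
1/(-35446) - Q(H(4, 4)) = 1/(-35446) - (-11 - ⅛) = -1/35446 - 1*(-89/8) = -1/35446 + 89/8 = 1577343/141784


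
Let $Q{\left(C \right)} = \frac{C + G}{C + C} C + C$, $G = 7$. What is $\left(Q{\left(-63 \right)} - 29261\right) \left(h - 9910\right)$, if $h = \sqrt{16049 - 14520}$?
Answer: $290878320 - 29352 \sqrt{1529} \approx 2.8973 \cdot 10^{8}$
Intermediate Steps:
$Q{\left(C \right)} = \frac{7}{2} + \frac{3 C}{2}$ ($Q{\left(C \right)} = \frac{C + 7}{C + C} C + C = \frac{7 + C}{2 C} C + C = \left(\frac{7}{2} + \frac{C}{2}\right) + C = \frac{7}{2} + \frac{3 C}{2}$)
$h = \sqrt{1529} \approx 39.102$
$\left(Q{\left(-63 \right)} - 29261\right) \left(h - 9910\right) = \left(\left(\frac{7}{2} + \frac{3}{2} \left(-63\right)\right) - 29261\right) \left(\sqrt{1529} - 9910\right) = \left(\left(\frac{7}{2} - \frac{189}{2}\right) - 29261\right) \left(-9910 + \sqrt{1529}\right) = \left(-91 - 29261\right) \left(-9910 + \sqrt{1529}\right) = - 29352 \left(-9910 + \sqrt{1529}\right) = 290878320 - 29352 \sqrt{1529}$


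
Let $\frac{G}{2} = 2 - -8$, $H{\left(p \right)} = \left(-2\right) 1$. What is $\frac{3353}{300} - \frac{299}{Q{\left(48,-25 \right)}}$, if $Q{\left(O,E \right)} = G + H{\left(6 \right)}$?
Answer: $- \frac{4891}{900} \approx -5.4344$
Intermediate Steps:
$H{\left(p \right)} = -2$
$G = 20$ ($G = 2 \left(2 - -8\right) = 2 \left(2 + 8\right) = 2 \cdot 10 = 20$)
$Q{\left(O,E \right)} = 18$ ($Q{\left(O,E \right)} = 20 - 2 = 18$)
$\frac{3353}{300} - \frac{299}{Q{\left(48,-25 \right)}} = \frac{3353}{300} - \frac{299}{18} = - \frac{4891}{900}$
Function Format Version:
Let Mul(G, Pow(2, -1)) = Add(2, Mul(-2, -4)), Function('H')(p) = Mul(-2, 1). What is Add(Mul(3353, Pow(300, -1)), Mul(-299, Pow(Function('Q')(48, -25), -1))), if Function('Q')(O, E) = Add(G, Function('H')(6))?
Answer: Rational(-4891, 900) ≈ -5.4344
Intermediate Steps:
Function('H')(p) = -2
G = 20 (G = Mul(2, Add(2, Mul(-2, -4))) = Mul(2, Add(2, 8)) = Mul(2, 10) = 20)
Function('Q')(O, E) = 18 (Function('Q')(O, E) = Add(20, -2) = 18)
Add(Mul(3353, Pow(300, -1)), Mul(-299, Pow(Function('Q')(48, -25), -1))) = Add(Mul(3353, Pow(300, -1)), Mul(-299, Pow(18, -1))) = Add(Mul(3353, Rational(1, 300)), Mul(-299, Rational(1, 18))) = Add(Rational(3353, 300), Rational(-299, 18)) = Rational(-4891, 900)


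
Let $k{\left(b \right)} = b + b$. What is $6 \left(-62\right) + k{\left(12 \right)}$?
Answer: $-348$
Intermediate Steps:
$k{\left(b \right)} = 2 b$
$6 \left(-62\right) + k{\left(12 \right)} = 6 \left(-62\right) + 2 \cdot 12 = -372 + 24 = -348$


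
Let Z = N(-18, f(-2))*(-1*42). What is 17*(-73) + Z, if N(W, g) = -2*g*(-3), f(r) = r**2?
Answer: -2249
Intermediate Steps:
N(W, g) = 6*g
Z = -1008 (Z = (6*(-2)**2)*(-1*42) = (6*4)*(-42) = 24*(-42) = -1008)
17*(-73) + Z = 17*(-73) - 1008 = -1241 - 1008 = -2249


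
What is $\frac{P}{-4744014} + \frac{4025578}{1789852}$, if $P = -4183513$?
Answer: $\frac{3323158437521}{1061385368241} \approx 3.131$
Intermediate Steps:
$\frac{P}{-4744014} + \frac{4025578}{1789852} = - \frac{4183513}{-4744014} + \frac{4025578}{1789852} = \left(-4183513\right) \left(- \frac{1}{4744014}\right) + 4025578 \cdot \frac{1}{1789852} = \frac{4183513}{4744014} + \frac{2012789}{894926} = \frac{3323158437521}{1061385368241}$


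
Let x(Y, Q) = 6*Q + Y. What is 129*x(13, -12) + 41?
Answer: -7570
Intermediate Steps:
x(Y, Q) = Y + 6*Q
129*x(13, -12) + 41 = 129*(13 + 6*(-12)) + 41 = 129*(13 - 72) + 41 = 129*(-59) + 41 = -7611 + 41 = -7570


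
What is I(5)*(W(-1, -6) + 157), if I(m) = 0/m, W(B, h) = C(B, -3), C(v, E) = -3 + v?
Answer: 0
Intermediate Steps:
W(B, h) = -3 + B
I(m) = 0
I(5)*(W(-1, -6) + 157) = 0*((-3 - 1) + 157) = 0*(-4 + 157) = 0*153 = 0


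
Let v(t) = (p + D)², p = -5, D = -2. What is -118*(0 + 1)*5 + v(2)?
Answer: -541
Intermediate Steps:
v(t) = 49 (v(t) = (-5 - 2)² = (-7)² = 49)
-118*(0 + 1)*5 + v(2) = -118*(0 + 1)*5 + 49 = -118*5 + 49 = -590 + 49 = -541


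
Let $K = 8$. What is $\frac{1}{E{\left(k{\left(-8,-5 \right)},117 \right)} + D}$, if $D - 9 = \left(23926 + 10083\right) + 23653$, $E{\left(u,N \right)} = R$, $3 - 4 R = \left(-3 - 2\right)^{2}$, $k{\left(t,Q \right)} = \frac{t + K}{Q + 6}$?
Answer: $\frac{2}{115331} \approx 1.7341 \cdot 10^{-5}$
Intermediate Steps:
$k{\left(t,Q \right)} = \frac{8 + t}{6 + Q}$ ($k{\left(t,Q \right)} = \frac{t + 8}{Q + 6} = \frac{8 + t}{6 + Q}$)
$R = - \frac{11}{2}$ ($R = \frac{3}{4} - \frac{\left(-3 - 2\right)^{2}}{4} = \frac{3}{4} - \frac{\left(-5\right)^{2}}{4} = \frac{3}{4} - \frac{25}{4} = - \frac{11}{2} \approx -5.5$)
$E{\left(u,N \right)} = - \frac{11}{2}$
$D = 57671$ ($D = 9 + \left(\left(23926 + 10083\right) + 23653\right) = 9 + \left(34009 + 23653\right) = 9 + 57662 = 57671$)
$\frac{1}{E{\left(k{\left(-8,-5 \right)},117 \right)} + D} = \frac{1}{- \frac{11}{2} + 57671} = \frac{1}{\frac{115331}{2}} = \frac{2}{115331}$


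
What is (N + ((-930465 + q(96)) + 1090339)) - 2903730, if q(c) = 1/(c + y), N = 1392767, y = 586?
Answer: -921442697/682 ≈ -1.3511e+6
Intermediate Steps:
q(c) = 1/(586 + c) (q(c) = 1/(c + 586) = 1/(586 + c))
(N + ((-930465 + q(96)) + 1090339)) - 2903730 = (1392767 + ((-930465 + 1/(586 + 96)) + 1090339)) - 2903730 = (1392767 + ((-930465 + 1/682) + 1090339)) - 2903730 = (1392767 + (-634577129/682 + 1090339)) - 2903730 = (1392767 + 109034069/682) - 2903730 = 1058901163/682 - 2903730 = -921442697/682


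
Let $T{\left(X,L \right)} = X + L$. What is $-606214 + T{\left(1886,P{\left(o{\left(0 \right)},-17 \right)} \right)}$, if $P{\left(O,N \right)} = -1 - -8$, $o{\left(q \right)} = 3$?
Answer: $-604321$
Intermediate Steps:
$P{\left(O,N \right)} = 7$ ($P{\left(O,N \right)} = -1 + 8 = 7$)
$T{\left(X,L \right)} = L + X$
$-606214 + T{\left(1886,P{\left(o{\left(0 \right)},-17 \right)} \right)} = -606214 + \left(7 + 1886\right) = -606214 + 1893 = -604321$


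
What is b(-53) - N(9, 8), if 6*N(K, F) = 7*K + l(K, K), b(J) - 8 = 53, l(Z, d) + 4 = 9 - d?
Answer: 307/6 ≈ 51.167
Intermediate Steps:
l(Z, d) = 5 - d (l(Z, d) = -4 + (9 - d) = 5 - d)
b(J) = 61 (b(J) = 8 + 53 = 61)
N(K, F) = ⅚ + K (N(K, F) = (7*K + (5 - K))/6 = (5 + 6*K)/6 = ⅚ + K)
b(-53) - N(9, 8) = 61 - (⅚ + 9) = 61 - 1*59/6 = 61 - 59/6 = 307/6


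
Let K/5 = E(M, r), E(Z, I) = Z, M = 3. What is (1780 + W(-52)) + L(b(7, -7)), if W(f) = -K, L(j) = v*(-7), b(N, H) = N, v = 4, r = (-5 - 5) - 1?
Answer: 1737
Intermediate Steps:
r = -11 (r = -10 - 1 = -11)
L(j) = -28 (L(j) = 4*(-7) = -28)
K = 15 (K = 5*3 = 15)
W(f) = -15 (W(f) = -1*15 = -15)
(1780 + W(-52)) + L(b(7, -7)) = (1780 - 15) - 28 = 1765 - 28 = 1737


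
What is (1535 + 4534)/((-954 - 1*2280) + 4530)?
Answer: 2023/432 ≈ 4.6829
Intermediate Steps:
(1535 + 4534)/((-954 - 1*2280) + 4530) = 6069/((-954 - 2280) + 4530) = 6069/(-3234 + 4530) = 6069/1296 = 6069*(1/1296) = 2023/432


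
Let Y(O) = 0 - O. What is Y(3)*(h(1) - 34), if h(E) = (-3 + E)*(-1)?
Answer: 96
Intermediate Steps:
h(E) = 3 - E
Y(O) = -O
Y(3)*(h(1) - 34) = (-1*3)*((3 - 1*1) - 34) = -3*((3 - 1) - 34) = -3*(2 - 34) = -3*(-32) = 96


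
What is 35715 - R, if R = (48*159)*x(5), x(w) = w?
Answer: -2445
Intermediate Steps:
R = 38160 (R = (48*159)*5 = 7632*5 = 38160)
35715 - R = 35715 - 1*38160 = 35715 - 38160 = -2445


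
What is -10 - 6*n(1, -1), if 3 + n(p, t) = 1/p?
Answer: 2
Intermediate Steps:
n(p, t) = -3 + 1/p
-10 - 6*n(1, -1) = -10 - 6*(-3 + 1/1) = -10 - 6*(-3 + 1) = -10 - 6*(-2) = -10 + 12 = 2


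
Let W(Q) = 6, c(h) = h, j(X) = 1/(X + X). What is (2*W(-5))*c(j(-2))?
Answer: -3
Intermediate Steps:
j(X) = 1/(2*X)
(2*W(-5))*c(j(-2)) = (2*6)*((1/2)/(-2)) = 12*((1/2)*(-1/2)) = 12*(-1/4) = -3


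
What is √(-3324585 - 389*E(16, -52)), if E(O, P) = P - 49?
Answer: 4*I*√205331 ≈ 1812.5*I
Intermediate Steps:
E(O, P) = -49 + P
√(-3324585 - 389*E(16, -52)) = √(-3324585 - 389*(-49 - 52)) = √(-3324585 - 389*(-101)) = √(-3324585 + 39289) = √(-3285296) = 4*I*√205331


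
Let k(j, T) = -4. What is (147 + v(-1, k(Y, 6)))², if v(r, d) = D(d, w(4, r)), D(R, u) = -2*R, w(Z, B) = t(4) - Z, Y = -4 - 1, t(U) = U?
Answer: 24025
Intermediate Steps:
Y = -5
w(Z, B) = 4 - Z
v(r, d) = -2*d
(147 + v(-1, k(Y, 6)))² = (147 - 2*(-4))² = (147 + 8)² = 155² = 24025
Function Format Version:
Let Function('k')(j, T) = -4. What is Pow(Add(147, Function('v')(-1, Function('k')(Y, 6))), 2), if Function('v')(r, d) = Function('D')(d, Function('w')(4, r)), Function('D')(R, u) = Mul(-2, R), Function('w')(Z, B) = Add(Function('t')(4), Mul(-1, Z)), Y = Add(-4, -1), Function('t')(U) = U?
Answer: 24025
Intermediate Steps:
Y = -5
Function('w')(Z, B) = Add(4, Mul(-1, Z))
Function('v')(r, d) = Mul(-2, d)
Pow(Add(147, Function('v')(-1, Function('k')(Y, 6))), 2) = Pow(Add(147, Mul(-2, -4)), 2) = Pow(Add(147, 8), 2) = Pow(155, 2) = 24025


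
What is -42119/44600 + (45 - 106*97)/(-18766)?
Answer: -166917477/418481800 ≈ -0.39886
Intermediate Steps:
-42119/44600 + (45 - 106*97)/(-18766) = -42119*1/44600 + (45 - 10282)*(-1/18766) = -42119/44600 - 10237*(-1/18766) = -42119/44600 + 10237/18766 = -166917477/418481800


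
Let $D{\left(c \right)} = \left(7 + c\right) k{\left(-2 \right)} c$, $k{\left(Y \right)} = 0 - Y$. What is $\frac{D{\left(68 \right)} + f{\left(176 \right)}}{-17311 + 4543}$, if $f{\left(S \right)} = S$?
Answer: $- \frac{1297}{1596} \approx -0.81266$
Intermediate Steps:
$k{\left(Y \right)} = - Y$
$D{\left(c \right)} = c \left(14 + 2 c\right)$ ($D{\left(c \right)} = \left(7 + c\right) \left(\left(-1\right) \left(-2\right)\right) c = \left(7 + c\right) 2 c = \left(14 + 2 c\right) c = c \left(14 + 2 c\right)$)
$\frac{D{\left(68 \right)} + f{\left(176 \right)}}{-17311 + 4543} = \frac{2 \cdot 68 \left(7 + 68\right) + 176}{-17311 + 4543} = \frac{2 \cdot 68 \cdot 75 + 176}{-12768} = \left(10200 + 176\right) \left(- \frac{1}{12768}\right) = 10376 \left(- \frac{1}{12768}\right) = - \frac{1297}{1596}$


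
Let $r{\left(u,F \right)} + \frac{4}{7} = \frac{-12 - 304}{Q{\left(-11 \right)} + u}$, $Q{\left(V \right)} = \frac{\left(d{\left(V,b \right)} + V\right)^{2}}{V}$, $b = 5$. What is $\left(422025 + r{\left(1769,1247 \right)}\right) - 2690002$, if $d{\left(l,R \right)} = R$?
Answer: $- \frac{308356522921}{135961} \approx -2.268 \cdot 10^{6}$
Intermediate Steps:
$Q{\left(V \right)} = \frac{\left(5 + V\right)^{2}}{V}$
$r{\left(u,F \right)} = - \frac{4}{7} - \frac{316}{- \frac{36}{11} + u}$ ($r{\left(u,F \right)} = - \frac{4}{7} + \frac{-12 - 304}{\frac{\left(5 - 11\right)^{2}}{-11} + u} = - \frac{4}{7} - \frac{316}{- \frac{\left(-6\right)^{2}}{11} + u} = - \frac{4}{7} - \frac{316}{\left(- \frac{1}{11}\right) 36 + u} = - \frac{4}{7} - \frac{316}{- \frac{36}{11} + u}$)
$\left(422025 + r{\left(1769,1247 \right)}\right) - 2690002 = \left(422025 + \frac{4 \left(-6047 - 19459\right)}{7 \left(-36 + 11 \cdot 1769\right)}\right) - 2690002 = \left(422025 + \frac{4 \left(-6047 - 19459\right)}{7 \left(-36 + 19459\right)}\right) - 2690002 = \left(422025 + \frac{4}{7} \cdot \frac{1}{19423} \left(-25506\right)\right) - 2690002 = \left(422025 - \frac{102024}{135961}\right) - 2690002 = \frac{57378839001}{135961} - 2690002 = - \frac{308356522921}{135961}$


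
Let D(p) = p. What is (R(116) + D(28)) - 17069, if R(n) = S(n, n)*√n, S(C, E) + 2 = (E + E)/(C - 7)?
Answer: -17041 + 28*√29/109 ≈ -17040.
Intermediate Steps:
S(C, E) = -2 + 2*E/(-7 + C) (S(C, E) = -2 + (E + E)/(C - 7) = -2 + (2*E)/(-7 + C) = -2 + 2*E/(-7 + C))
R(n) = 14*√n/(-7 + n) (R(n) = (2*(7 + n - n)/(-7 + n))*√n = (2*7/(-7 + n))*√n = (14/(-7 + n))*√n = 14*√n/(-7 + n))
(R(116) + D(28)) - 17069 = (14*√116/(-7 + 116) + 28) - 17069 = (14*(2*√29)/109 + 28) - 17069 = (14*(2*√29)*(1/109) + 28) - 17069 = (28*√29/109 + 28) - 17069 = (28 + 28*√29/109) - 17069 = -17041 + 28*√29/109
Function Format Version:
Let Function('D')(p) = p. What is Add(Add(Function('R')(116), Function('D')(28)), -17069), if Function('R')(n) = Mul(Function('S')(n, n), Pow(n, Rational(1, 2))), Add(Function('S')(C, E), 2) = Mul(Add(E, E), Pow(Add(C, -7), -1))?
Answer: Add(-17041, Mul(Rational(28, 109), Pow(29, Rational(1, 2)))) ≈ -17040.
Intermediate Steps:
Function('S')(C, E) = Add(-2, Mul(2, E, Pow(Add(-7, C), -1))) (Function('S')(C, E) = Add(-2, Mul(Add(E, E), Pow(Add(C, -7), -1))) = Add(-2, Mul(Mul(2, E), Pow(Add(-7, C), -1))) = Add(-2, Mul(2, E, Pow(Add(-7, C), -1))))
Function('R')(n) = Mul(14, Pow(n, Rational(1, 2)), Pow(Add(-7, n), -1)) (Function('R')(n) = Mul(Mul(2, Pow(Add(-7, n), -1), Add(7, n, Mul(-1, n))), Pow(n, Rational(1, 2))) = Mul(Mul(2, Pow(Add(-7, n), -1), 7), Pow(n, Rational(1, 2))) = Mul(Mul(14, Pow(Add(-7, n), -1)), Pow(n, Rational(1, 2))) = Mul(14, Pow(n, Rational(1, 2)), Pow(Add(-7, n), -1)))
Add(Add(Function('R')(116), Function('D')(28)), -17069) = Add(Add(Mul(14, Pow(116, Rational(1, 2)), Pow(Add(-7, 116), -1)), 28), -17069) = Add(Add(Mul(14, Mul(2, Pow(29, Rational(1, 2))), Pow(109, -1)), 28), -17069) = Add(Add(Mul(14, Mul(2, Pow(29, Rational(1, 2))), Rational(1, 109)), 28), -17069) = Add(Add(Mul(Rational(28, 109), Pow(29, Rational(1, 2))), 28), -17069) = Add(Add(28, Mul(Rational(28, 109), Pow(29, Rational(1, 2)))), -17069) = Add(-17041, Mul(Rational(28, 109), Pow(29, Rational(1, 2))))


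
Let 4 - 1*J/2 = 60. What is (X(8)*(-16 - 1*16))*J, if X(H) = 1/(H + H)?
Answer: 224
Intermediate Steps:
J = -112 (J = 8 - 2*60 = 8 - 120 = -112)
X(H) = 1/(2*H)
(X(8)*(-16 - 1*16))*J = (((½)/8)*(-16 - 1*16))*(-112) = (((½)*(⅛))*(-16 - 16))*(-112) = ((1/16)*(-32))*(-112) = -2*(-112) = 224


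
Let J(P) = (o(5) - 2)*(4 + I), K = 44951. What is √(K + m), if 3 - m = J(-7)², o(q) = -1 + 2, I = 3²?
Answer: 13*√265 ≈ 211.62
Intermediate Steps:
I = 9
o(q) = 1
J(P) = -13 (J(P) = (1 - 2)*(4 + 9) = -1*13 = -13)
m = -166 (m = 3 - 1*(-13)² = 3 - 1*169 = 3 - 169 = -166)
√(K + m) = √(44951 - 166) = √44785 = 13*√265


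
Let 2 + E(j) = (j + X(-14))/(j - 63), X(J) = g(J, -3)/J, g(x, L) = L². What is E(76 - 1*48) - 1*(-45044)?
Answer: 22070197/490 ≈ 45041.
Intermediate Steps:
X(J) = 9/J (X(J) = (-3)²/J = 9/J)
E(j) = -2 + (-9/14 + j)/(-63 + j) (E(j) = -2 + (j + 9/(-14))/(j - 63) = -2 + (j + 9*(-1/14))/(-63 + j) = -2 + (j - 9/14)/(-63 + j) = -2 + (-9/14 + j)/(-63 + j))
E(76 - 1*48) - 1*(-45044) = (1755/14 - (76 - 1*48))/(-63 + (76 - 1*48)) - 1*(-45044) = (1755/14 - (76 - 48))/(-63 + (76 - 48)) + 45044 = (1755/14 - 1*28)/(-63 + 28) + 45044 = (1755/14 - 28)/(-35) + 45044 = -1/35*1363/14 + 45044 = -1363/490 + 45044 = 22070197/490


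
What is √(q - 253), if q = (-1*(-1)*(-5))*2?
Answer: I*√263 ≈ 16.217*I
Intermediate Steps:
q = -10 (q = (1*(-5))*2 = -5*2 = -10)
√(q - 253) = √(-10 - 253) = √(-263) = I*√263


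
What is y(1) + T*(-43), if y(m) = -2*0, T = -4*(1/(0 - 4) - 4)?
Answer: -731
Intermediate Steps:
T = 17 (T = -4*(1/(-4) - 4) = -4*(-¼ - 4) = -4*(-17/4) = 17)
y(m) = 0
y(1) + T*(-43) = 0 + 17*(-43) = 0 - 731 = -731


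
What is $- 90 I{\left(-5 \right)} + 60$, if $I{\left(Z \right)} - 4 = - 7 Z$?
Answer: $-3450$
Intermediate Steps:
$I{\left(Z \right)} = 4 - 7 Z$
$- 90 I{\left(-5 \right)} + 60 = - 90 \left(4 - -35\right) + 60 = - 90 \left(4 + 35\right) + 60 = \left(-90\right) 39 + 60 = -3510 + 60 = -3450$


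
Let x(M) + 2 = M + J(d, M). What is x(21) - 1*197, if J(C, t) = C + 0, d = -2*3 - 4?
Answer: -188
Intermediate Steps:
d = -10 (d = -6 - 4 = -10)
J(C, t) = C
x(M) = -12 + M (x(M) = -2 + (M - 10) = -2 + (-10 + M) = -12 + M)
x(21) - 1*197 = (-12 + 21) - 1*197 = 9 - 197 = -188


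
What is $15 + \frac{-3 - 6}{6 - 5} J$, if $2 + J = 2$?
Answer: $15$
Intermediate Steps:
$J = 0$ ($J = -2 + 2 = 0$)
$15 + \frac{-3 - 6}{6 - 5} J = 15 + \frac{-3 - 6}{6 - 5} \cdot 0 = 15 + - \frac{9}{1} \cdot 0 = 15 + \left(-9\right) 1 \cdot 0 = 15 - 0 = 15 + 0 = 15$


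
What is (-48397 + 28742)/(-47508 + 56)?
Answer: 19655/47452 ≈ 0.41421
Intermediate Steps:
(-48397 + 28742)/(-47508 + 56) = -19655/(-47452) = -19655*(-1/47452) = 19655/47452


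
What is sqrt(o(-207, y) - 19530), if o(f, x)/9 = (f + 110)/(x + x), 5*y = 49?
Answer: 3*I*sqrt(426290)/14 ≈ 139.91*I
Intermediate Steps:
y = 49/5 (y = (1/5)*49 = 49/5 ≈ 9.8000)
o(f, x) = 9*(110 + f)/(2*x) (o(f, x) = 9*((f + 110)/(x + x)) = 9*((110 + f)/((2*x))) = 9*((110 + f)*(1/(2*x))) = 9*((110 + f)/(2*x)) = 9*(110 + f)/(2*x))
sqrt(o(-207, y) - 19530) = sqrt(9*(110 - 207)/(2*(49/5)) - 19530) = sqrt((9/2)*(5/49)*(-97) - 19530) = sqrt(-4365/98 - 19530) = sqrt(-1918305/98) = 3*I*sqrt(426290)/14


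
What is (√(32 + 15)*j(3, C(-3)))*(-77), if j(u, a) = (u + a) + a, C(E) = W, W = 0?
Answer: -231*√47 ≈ -1583.7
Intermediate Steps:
C(E) = 0
j(u, a) = u + 2*a (j(u, a) = (a + u) + a = u + 2*a)
(√(32 + 15)*j(3, C(-3)))*(-77) = (√(32 + 15)*(3 + 2*0))*(-77) = (√47*(3 + 0))*(-77) = (√47*3)*(-77) = (3*√47)*(-77) = -231*√47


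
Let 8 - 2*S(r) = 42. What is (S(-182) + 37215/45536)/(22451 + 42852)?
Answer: -105271/424805344 ≈ -0.00024781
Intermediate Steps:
S(r) = -17 (S(r) = 4 - ½*42 = 4 - 21 = -17)
(S(-182) + 37215/45536)/(22451 + 42852) = (-17 + 37215/45536)/(22451 + 42852) = (-17 + 37215*(1/45536))/65303 = (-17 + 37215/45536)*(1/65303) = -736897/45536*1/65303 = -105271/424805344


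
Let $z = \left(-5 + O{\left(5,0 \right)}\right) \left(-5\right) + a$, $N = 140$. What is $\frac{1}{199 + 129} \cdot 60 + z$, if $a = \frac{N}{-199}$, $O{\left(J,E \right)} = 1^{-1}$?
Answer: $\frac{317865}{16318} \approx 19.479$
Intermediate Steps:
$O{\left(J,E \right)} = 1$
$a = - \frac{140}{199}$ ($a = \frac{140}{-199} = 140 \left(- \frac{1}{199}\right) = - \frac{140}{199} \approx -0.70352$)
$z = \frac{3840}{199}$ ($z = \left(-5 + 1\right) \left(-5\right) - \frac{140}{199} = \left(-4\right) \left(-5\right) - \frac{140}{199} = 20 - \frac{140}{199} = \frac{3840}{199} \approx 19.296$)
$\frac{1}{199 + 129} \cdot 60 + z = \frac{1}{199 + 129} \cdot 60 + \frac{3840}{199} = \frac{1}{328} \cdot 60 + \frac{3840}{199} = \frac{15}{82} + \frac{3840}{199} = \frac{317865}{16318}$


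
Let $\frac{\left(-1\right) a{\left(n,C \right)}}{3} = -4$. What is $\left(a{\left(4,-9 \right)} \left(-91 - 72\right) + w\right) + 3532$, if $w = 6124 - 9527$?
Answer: $-1827$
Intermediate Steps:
$w = -3403$
$a{\left(n,C \right)} = 12$ ($a{\left(n,C \right)} = \left(-3\right) \left(-4\right) = 12$)
$\left(a{\left(4,-9 \right)} \left(-91 - 72\right) + w\right) + 3532 = \left(12 \left(-91 - 72\right) - 3403\right) + 3532 = \left(12 \left(-163\right) - 3403\right) + 3532 = \left(-1956 - 3403\right) + 3532 = -5359 + 3532 = -1827$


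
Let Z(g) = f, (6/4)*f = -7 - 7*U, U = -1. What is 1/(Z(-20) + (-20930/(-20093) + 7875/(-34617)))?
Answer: 231853127/188767145 ≈ 1.2282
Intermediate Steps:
f = 0 (f = 2*(-7 - 7*(-1))/3 = 2*(-7 + 7)/3 = (2/3)*0 = 0)
Z(g) = 0
1/(Z(-20) + (-20930/(-20093) + 7875/(-34617))) = 1/(0 + (-20930/(-20093) + 7875/(-34617))) = 1/(0 + (-20930*(-1/20093) + 7875*(-1/34617))) = 1/(0 + (20930/20093 - 2625/11539)) = 1/(0 + 188767145/231853127) = 1/(188767145/231853127) = 231853127/188767145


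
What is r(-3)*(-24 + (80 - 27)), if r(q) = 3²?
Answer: 261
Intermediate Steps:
r(q) = 9
r(-3)*(-24 + (80 - 27)) = 9*(-24 + (80 - 27)) = 9*(-24 + 53) = 9*29 = 261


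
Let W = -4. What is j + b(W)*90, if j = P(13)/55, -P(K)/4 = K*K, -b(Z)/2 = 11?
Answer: -109576/55 ≈ -1992.3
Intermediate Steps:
b(Z) = -22 (b(Z) = -2*11 = -22)
P(K) = -4*K² (P(K) = -4*K*K = -4*K²)
j = -676/55 (j = -4*13²/55 = -4*169*(1/55) = -676*1/55 = -676/55 ≈ -12.291)
j + b(W)*90 = -676/55 - 22*90 = -676/55 - 1980 = -109576/55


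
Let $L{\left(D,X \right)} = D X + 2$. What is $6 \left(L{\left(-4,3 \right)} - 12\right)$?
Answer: $-132$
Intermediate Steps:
$L{\left(D,X \right)} = 2 + D X$
$6 \left(L{\left(-4,3 \right)} - 12\right) = 6 \left(\left(2 - 12\right) - 12\right) = 6 \left(-10 - 12\right) = 6 \left(-22\right) = -132$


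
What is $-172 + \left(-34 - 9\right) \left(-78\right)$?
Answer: $3182$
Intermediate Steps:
$-172 + \left(-34 - 9\right) \left(-78\right) = -172 - -3354 = -172 + 3354 = 3182$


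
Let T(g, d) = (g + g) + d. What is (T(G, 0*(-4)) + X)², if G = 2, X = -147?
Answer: 20449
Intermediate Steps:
T(g, d) = d + 2*g (T(g, d) = 2*g + d = d + 2*g)
(T(G, 0*(-4)) + X)² = ((0*(-4) + 2*2) - 147)² = ((0 + 4) - 147)² = (4 - 147)² = (-143)² = 20449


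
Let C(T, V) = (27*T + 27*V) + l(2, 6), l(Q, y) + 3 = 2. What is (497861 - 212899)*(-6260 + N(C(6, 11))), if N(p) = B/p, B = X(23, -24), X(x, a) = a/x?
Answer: -9395605205584/5267 ≈ -1.7839e+9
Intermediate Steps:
l(Q, y) = -1 (l(Q, y) = -3 + 2 = -1)
B = -24/23 ≈ -1.0435
C(T, V) = -1 + 27*T + 27*V (C(T, V) = (27*T + 27*V) - 1 = -1 + 27*T + 27*V)
N(p) = -24/(23*p)
(497861 - 212899)*(-6260 + N(C(6, 11))) = (497861 - 212899)*(-6260 - 24/(23*(-1 + 27*6 + 27*11))) = 284962*(-6260 - 24/(23*(-1 + 162 + 297))) = 284962*(-6260 - 24/23/458) = 284962*(-6260 - 24/23*1/458) = 284962*(-6260 - 12/5267) = 284962*(-32971432/5267) = -9395605205584/5267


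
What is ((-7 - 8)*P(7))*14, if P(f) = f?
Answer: -1470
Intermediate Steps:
((-7 - 8)*P(7))*14 = ((-7 - 8)*7)*14 = -15*7*14 = -105*14 = -1470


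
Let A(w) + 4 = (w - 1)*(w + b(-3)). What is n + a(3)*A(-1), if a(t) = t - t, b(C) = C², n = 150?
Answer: 150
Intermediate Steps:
a(t) = 0
A(w) = -4 + (-1 + w)*(9 + w) (A(w) = -4 + (w - 1)*(w + (-3)²) = -4 + (-1 + w)*(w + 9) = -4 + (-1 + w)*(9 + w))
n + a(3)*A(-1) = 150 + 0*(-13 + (-1)² + 8*(-1)) = 150 + 0*(-13 + 1 - 8) = 150 + 0*(-20) = 150 + 0 = 150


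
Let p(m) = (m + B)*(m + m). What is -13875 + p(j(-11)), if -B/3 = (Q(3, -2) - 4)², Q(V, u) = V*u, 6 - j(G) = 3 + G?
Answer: -21883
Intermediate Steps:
j(G) = 3 - G (j(G) = 6 - (3 + G) = 6 + (-3 - G) = 3 - G)
B = -300 (B = -3*(3*(-2) - 4)² = -3*(-6 - 4)² = -3*(-10)² = -3*100 = -300)
p(m) = 2*m*(-300 + m) (p(m) = (m - 300)*(m + m) = (-300 + m)*(2*m) = 2*m*(-300 + m))
-13875 + p(j(-11)) = -13875 + 2*(3 - 1*(-11))*(-300 + (3 - 1*(-11))) = -13875 + 2*(3 + 11)*(-300 + (3 + 11)) = -13875 + 2*14*(-300 + 14) = -13875 + 2*14*(-286) = -13875 - 8008 = -21883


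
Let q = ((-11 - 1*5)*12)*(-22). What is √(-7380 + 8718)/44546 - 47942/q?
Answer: -23971/2112 + √1338/44546 ≈ -11.349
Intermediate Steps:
q = 4224 (q = ((-11 - 5)*12)*(-22) = -16*12*(-22) = -192*(-22) = 4224)
√(-7380 + 8718)/44546 - 47942/q = √(-7380 + 8718)/44546 - 47942/4224 = √1338*(1/44546) - 47942*1/4224 = √1338/44546 - 23971/2112 = -23971/2112 + √1338/44546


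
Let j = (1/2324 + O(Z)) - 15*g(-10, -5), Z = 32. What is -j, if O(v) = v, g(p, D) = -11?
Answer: -457829/2324 ≈ -197.00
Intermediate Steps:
j = 457829/2324 (j = (1/2324 + 32) - 15*(-11) = (1/2324 + 32) + 165 = 74369/2324 + 165 = 457829/2324 ≈ 197.00)
-j = -1*457829/2324 = -457829/2324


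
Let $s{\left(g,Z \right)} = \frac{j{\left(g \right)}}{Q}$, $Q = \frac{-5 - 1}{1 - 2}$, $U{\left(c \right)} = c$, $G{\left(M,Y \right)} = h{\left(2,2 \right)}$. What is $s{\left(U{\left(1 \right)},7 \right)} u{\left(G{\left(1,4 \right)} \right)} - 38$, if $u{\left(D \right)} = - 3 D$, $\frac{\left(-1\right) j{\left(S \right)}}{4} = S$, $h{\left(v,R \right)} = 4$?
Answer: $-30$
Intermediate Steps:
$G{\left(M,Y \right)} = 4$
$j{\left(S \right)} = - 4 S$
$Q = 6$ ($Q = - \frac{6}{-1} = \left(-6\right) \left(-1\right) = 6$)
$s{\left(g,Z \right)} = - \frac{2 g}{3}$ ($s{\left(g,Z \right)} = \frac{\left(-4\right) g}{6} = - 4 g \frac{1}{6} = - \frac{2 g}{3}$)
$s{\left(U{\left(1 \right)},7 \right)} u{\left(G{\left(1,4 \right)} \right)} - 38 = \left(- \frac{2}{3}\right) 1 \left(\left(-3\right) 4\right) - 38 = \left(- \frac{2}{3}\right) \left(-12\right) - 38 = 8 - 38 = -30$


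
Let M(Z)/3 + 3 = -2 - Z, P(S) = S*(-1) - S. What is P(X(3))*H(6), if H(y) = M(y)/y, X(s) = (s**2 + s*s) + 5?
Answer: 253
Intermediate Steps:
X(s) = 5 + 2*s**2 (X(s) = (s**2 + s**2) + 5 = 2*s**2 + 5 = 5 + 2*s**2)
P(S) = -2*S (P(S) = -S - S = -2*S)
M(Z) = -15 - 3*Z (M(Z) = -9 + 3*(-2 - Z) = -9 + (-6 - 3*Z) = -15 - 3*Z)
H(y) = (-15 - 3*y)/y
P(X(3))*H(6) = (-2*(5 + 2*3**2))*(-3 - 15/6) = (-2*(5 + 2*9))*(-3 - 15*1/6) = (-2*(5 + 18))*(-3 - 5/2) = -2*23*(-11/2) = -46*(-11/2) = 253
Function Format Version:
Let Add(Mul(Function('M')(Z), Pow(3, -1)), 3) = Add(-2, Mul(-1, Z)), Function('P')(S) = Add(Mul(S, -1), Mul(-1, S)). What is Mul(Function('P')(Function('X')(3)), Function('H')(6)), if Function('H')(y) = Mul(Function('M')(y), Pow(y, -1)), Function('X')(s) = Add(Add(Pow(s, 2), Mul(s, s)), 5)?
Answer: 253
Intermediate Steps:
Function('X')(s) = Add(5, Mul(2, Pow(s, 2))) (Function('X')(s) = Add(Add(Pow(s, 2), Pow(s, 2)), 5) = Add(Mul(2, Pow(s, 2)), 5) = Add(5, Mul(2, Pow(s, 2))))
Function('P')(S) = Mul(-2, S) (Function('P')(S) = Add(Mul(-1, S), Mul(-1, S)) = Mul(-2, S))
Function('M')(Z) = Add(-15, Mul(-3, Z)) (Function('M')(Z) = Add(-9, Mul(3, Add(-2, Mul(-1, Z)))) = Add(-9, Add(-6, Mul(-3, Z))) = Add(-15, Mul(-3, Z)))
Function('H')(y) = Mul(Pow(y, -1), Add(-15, Mul(-3, y))) (Function('H')(y) = Mul(Add(-15, Mul(-3, y)), Pow(y, -1)) = Mul(Pow(y, -1), Add(-15, Mul(-3, y))))
Mul(Function('P')(Function('X')(3)), Function('H')(6)) = Mul(Mul(-2, Add(5, Mul(2, Pow(3, 2)))), Add(-3, Mul(-15, Pow(6, -1)))) = Mul(Mul(-2, Add(5, Mul(2, 9))), Add(-3, Mul(-15, Rational(1, 6)))) = Mul(Mul(-2, Add(5, 18)), Add(-3, Rational(-5, 2))) = Mul(Mul(-2, 23), Rational(-11, 2)) = Mul(-46, Rational(-11, 2)) = 253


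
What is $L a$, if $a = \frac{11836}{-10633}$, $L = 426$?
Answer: $- \frac{5042136}{10633} \approx -474.2$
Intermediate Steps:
$a = - \frac{11836}{10633}$ ($a = 11836 \left(- \frac{1}{10633}\right) = - \frac{11836}{10633} \approx -1.1131$)
$L a = 426 \left(- \frac{11836}{10633}\right) = - \frac{5042136}{10633}$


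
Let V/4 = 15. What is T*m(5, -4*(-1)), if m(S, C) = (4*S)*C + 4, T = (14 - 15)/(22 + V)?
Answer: -42/41 ≈ -1.0244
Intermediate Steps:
V = 60 (V = 4*15 = 60)
T = -1/82 (T = (14 - 15)/(22 + 60) = -1/82 ≈ -0.012195)
m(S, C) = 4 + 4*C*S (m(S, C) = 4*C*S + 4 = 4 + 4*C*S)
T*m(5, -4*(-1)) = -(4 + 4*(-4*(-1))*5)/82 = -(4 + 4*4*5)/82 = -(4 + 80)/82 = -1/82*84 = -42/41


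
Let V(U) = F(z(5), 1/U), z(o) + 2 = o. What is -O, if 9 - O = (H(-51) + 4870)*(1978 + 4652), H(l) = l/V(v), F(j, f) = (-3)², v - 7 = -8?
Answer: 32250521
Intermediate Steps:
v = -1 (v = 7 - 8 = -1)
z(o) = -2 + o
F(j, f) = 9
V(U) = 9
H(l) = l/9
O = -32250521 (O = 9 - ((⅑)*(-51) + 4870)*(1978 + 4652) = 9 - (-17/3 + 4870)*6630 = 9 - 14593*6630/3 = 9 - 1*32250530 = 9 - 32250530 = -32250521)
-O = -1*(-32250521) = 32250521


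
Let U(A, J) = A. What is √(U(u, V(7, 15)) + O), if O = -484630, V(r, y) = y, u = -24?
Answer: I*√484654 ≈ 696.17*I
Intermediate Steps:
√(U(u, V(7, 15)) + O) = √(-24 - 484630) = √(-484654) = I*√484654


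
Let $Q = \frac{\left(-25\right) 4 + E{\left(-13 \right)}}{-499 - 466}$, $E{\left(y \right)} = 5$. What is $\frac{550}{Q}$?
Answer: $\frac{106150}{19} \approx 5586.8$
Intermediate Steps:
$Q = \frac{19}{193}$ ($Q = \frac{\left(-25\right) 4 + 5}{-499 - 466} = \frac{-100 + 5}{-965} = \left(-95\right) \left(- \frac{1}{965}\right) = \frac{19}{193} \approx 0.098446$)
$\frac{550}{Q} = \frac{550}{\frac{19}{193}} = 550 \cdot \frac{193}{19} = \frac{106150}{19}$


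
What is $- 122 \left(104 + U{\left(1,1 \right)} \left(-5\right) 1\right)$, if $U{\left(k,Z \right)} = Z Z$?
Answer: $-12078$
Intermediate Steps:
$U{\left(k,Z \right)} = Z^{2}$
$- 122 \left(104 + U{\left(1,1 \right)} \left(-5\right) 1\right) = - 122 \left(104 + 1^{2} \left(-5\right) 1\right) = - 122 \left(104 + 1 \left(-5\right) 1\right) = - 122 \left(104 - 5\right) = \left(-122\right) 99 = -12078$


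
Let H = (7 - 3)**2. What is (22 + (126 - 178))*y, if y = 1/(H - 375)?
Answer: 30/359 ≈ 0.083565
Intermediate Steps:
H = 16 (H = 4**2 = 16)
y = -1/359 (y = 1/(16 - 375) = 1/(-359) = -1/359 ≈ -0.0027855)
(22 + (126 - 178))*y = (22 + (126 - 178))*(-1/359) = (22 - 52)*(-1/359) = -30*(-1/359) = 30/359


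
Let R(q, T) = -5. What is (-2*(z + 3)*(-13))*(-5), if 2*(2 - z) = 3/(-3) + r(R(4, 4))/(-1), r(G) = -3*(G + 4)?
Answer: -910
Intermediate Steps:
r(G) = -12 - 3*G (r(G) = -3*(4 + G) = -12 - 3*G)
z = 4 (z = 2 - (3/(-3) + (-12 - 3*(-5))/(-1))/2 = 2 - (3*(-1/3) + (-12 + 15)*(-1))/2 = 2 - (-1 + 3*(-1))/2 = 2 - (-1 - 3)/2 = 2 - 1/2*(-4) = 2 + 2 = 4)
(-2*(z + 3)*(-13))*(-5) = (-2*(4 + 3)*(-13))*(-5) = (-2*7*(-13))*(-5) = -14*(-13)*(-5) = 182*(-5) = -910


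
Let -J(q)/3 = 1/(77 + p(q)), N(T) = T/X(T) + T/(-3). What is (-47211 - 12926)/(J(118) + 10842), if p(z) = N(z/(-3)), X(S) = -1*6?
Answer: -17439730/3144171 ≈ -5.5467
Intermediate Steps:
X(S) = -6
N(T) = -T/2 (N(T) = T/(-6) + T/(-3) = T*(-1/6) + T*(-1/3) = -T/6 - T/3 = -T/2)
p(z) = z/6 (p(z) = -z/(2*(-3)) = -z*(-1)/(2*3) = -(-1)*z/6 = z/6)
J(q) = -3/(77 + q/6)
(-47211 - 12926)/(J(118) + 10842) = (-47211 - 12926)/(-18/(462 + 118) + 10842) = -60137/(-18/580 + 10842) = -60137/(-18*1/580 + 10842) = -60137/(-9/290 + 10842) = -60137/3144171/290 = -60137*290/3144171 = -17439730/3144171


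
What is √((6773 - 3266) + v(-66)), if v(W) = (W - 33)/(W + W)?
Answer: 3*√1559/2 ≈ 59.226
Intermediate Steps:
v(W) = (-33 + W)/(2*W) (v(W) = (-33 + W)/((2*W)) = (-33 + W)*(1/(2*W)) = (-33 + W)/(2*W))
√((6773 - 3266) + v(-66)) = √((6773 - 3266) + (½)*(-33 - 66)/(-66)) = √(3507 + (½)*(-1/66)*(-99)) = √(3507 + ¾) = √(14031/4) = 3*√1559/2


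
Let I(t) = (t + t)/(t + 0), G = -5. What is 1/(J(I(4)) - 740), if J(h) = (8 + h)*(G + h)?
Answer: -1/770 ≈ -0.0012987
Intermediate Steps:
I(t) = 2 (I(t) = (2*t)/t = 2)
J(h) = (-5 + h)*(8 + h) (J(h) = (8 + h)*(-5 + h) = (-5 + h)*(8 + h))
1/(J(I(4)) - 740) = 1/((-40 + 2**2 + 3*2) - 740) = 1/((-40 + 4 + 6) - 740) = 1/(-30 - 740) = 1/(-770) = -1/770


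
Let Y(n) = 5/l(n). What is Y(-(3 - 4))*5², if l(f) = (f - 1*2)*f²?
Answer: -125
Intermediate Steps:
l(f) = f²*(-2 + f) (l(f) = (f - 2)*f² = (-2 + f)*f² = f²*(-2 + f))
Y(n) = 5/(n²*(-2 + n)) (Y(n) = 5/((n²*(-2 + n))) = 5*(1/(n²*(-2 + n))) = 5/(n²*(-2 + n)))
Y(-(3 - 4))*5² = (5/((-(3 - 4))²*(-2 - (3 - 4))))*5² = (5/((-1*(-1))²*(-2 - 1*(-1))))*25 = (5/(1²*(-2 + 1)))*25 = (5*1/(-1))*25 = (5*1*(-1))*25 = -5*25 = -125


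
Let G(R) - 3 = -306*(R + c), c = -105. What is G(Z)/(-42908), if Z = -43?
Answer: -45291/42908 ≈ -1.0555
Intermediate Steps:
G(R) = 32133 - 306*R (G(R) = 3 - 306*(R - 105) = 3 - 306*(-105 + R) = 3 + (32130 - 306*R) = 32133 - 306*R)
G(Z)/(-42908) = (32133 - 306*(-43))/(-42908) = (32133 + 13158)*(-1/42908) = 45291*(-1/42908) = -45291/42908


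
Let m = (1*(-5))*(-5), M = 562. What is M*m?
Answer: 14050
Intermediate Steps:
m = 25 (m = -5*(-5) = 25)
M*m = 562*25 = 14050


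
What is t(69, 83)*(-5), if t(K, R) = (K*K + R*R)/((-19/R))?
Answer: 4834750/19 ≈ 2.5446e+5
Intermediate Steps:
t(K, R) = -R*(K² + R²)/19 (t(K, R) = (K² + R²)*(-R/19) = -R*(K² + R²)/19)
t(69, 83)*(-5) = -1/19*83*(69² + 83²)*(-5) = -1/19*83*(4761 + 6889)*(-5) = -1/19*83*11650*(-5) = -966950/19*(-5) = 4834750/19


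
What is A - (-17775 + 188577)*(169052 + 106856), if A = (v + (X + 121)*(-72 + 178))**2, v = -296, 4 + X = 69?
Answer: -46748501816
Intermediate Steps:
X = 65 (X = -4 + 69 = 65)
A = 377136400 (A = (-296 + (65 + 121)*(-72 + 178))**2 = (-296 + 186*106)**2 = (-296 + 19716)**2 = 19420**2 = 377136400)
A - (-17775 + 188577)*(169052 + 106856) = 377136400 - (-17775 + 188577)*(169052 + 106856) = 377136400 - 170802*275908 = 377136400 - 1*47125638216 = 377136400 - 47125638216 = -46748501816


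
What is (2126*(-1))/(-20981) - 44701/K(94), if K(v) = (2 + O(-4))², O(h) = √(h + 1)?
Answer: (8504*√3 + 937869555*I)/(20981*(-I + 4*√3)) ≈ -912.16 + 6320.4*I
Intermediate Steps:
O(h) = √(1 + h)
K(v) = (2 + I*√3)² (K(v) = (2 + √(1 - 4))² = (2 + √(-3))² = (2 + I*√3)²)
(2126*(-1))/(-20981) - 44701/K(94) = (2126*(-1))/(-20981) - 44701/(2 + I*√3)² = -2126*(-1/20981) - 44701/(2 + I*√3)² = 2126/20981 - 44701/(2 + I*√3)²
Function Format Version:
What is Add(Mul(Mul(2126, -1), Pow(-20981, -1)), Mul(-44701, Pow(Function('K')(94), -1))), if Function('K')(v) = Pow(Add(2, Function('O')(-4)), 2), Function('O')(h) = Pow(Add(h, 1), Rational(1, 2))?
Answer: Mul(Rational(1, 20981), Pow(Add(Mul(-1, I), Mul(4, Pow(3, Rational(1, 2)))), -1), Add(Mul(8504, Pow(3, Rational(1, 2))), Mul(937869555, I))) ≈ Add(-912.16, Mul(6320.4, I))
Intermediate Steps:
Function('O')(h) = Pow(Add(1, h), Rational(1, 2))
Function('K')(v) = Pow(Add(2, Mul(I, Pow(3, Rational(1, 2)))), 2) (Function('K')(v) = Pow(Add(2, Pow(Add(1, -4), Rational(1, 2))), 2) = Pow(Add(2, Pow(-3, Rational(1, 2))), 2) = Pow(Add(2, Mul(I, Pow(3, Rational(1, 2)))), 2))
Add(Mul(Mul(2126, -1), Pow(-20981, -1)), Mul(-44701, Pow(Function('K')(94), -1))) = Add(Mul(Mul(2126, -1), Pow(-20981, -1)), Mul(-44701, Pow(Pow(Add(2, Mul(I, Pow(3, Rational(1, 2)))), 2), -1))) = Add(Mul(-2126, Rational(-1, 20981)), Mul(-44701, Pow(Add(2, Mul(I, Pow(3, Rational(1, 2)))), -2))) = Add(Rational(2126, 20981), Mul(-44701, Pow(Add(2, Mul(I, Pow(3, Rational(1, 2)))), -2)))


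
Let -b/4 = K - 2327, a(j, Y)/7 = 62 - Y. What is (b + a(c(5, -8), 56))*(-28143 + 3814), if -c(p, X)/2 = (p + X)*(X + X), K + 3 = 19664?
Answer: 1685853726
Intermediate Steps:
K = 19661 (K = -3 + 19664 = 19661)
c(p, X) = -4*X*(X + p) (c(p, X) = -2*(p + X)*(X + X) = -2*(X + p)*2*X = -4*X*(X + p))
a(j, Y) = 434 - 7*Y (a(j, Y) = 7*(62 - Y) = 434 - 7*Y)
b = -69336 (b = -4*(19661 - 2327) = -4*17334 = -69336)
(b + a(c(5, -8), 56))*(-28143 + 3814) = (-69336 + (434 - 7*56))*(-28143 + 3814) = (-69336 + (434 - 392))*(-24329) = (-69336 + 42)*(-24329) = -69294*(-24329) = 1685853726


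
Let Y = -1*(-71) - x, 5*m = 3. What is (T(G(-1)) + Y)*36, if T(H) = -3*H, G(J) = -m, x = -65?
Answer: 24804/5 ≈ 4960.8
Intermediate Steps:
m = ⅗ (m = (⅕)*3 = ⅗ ≈ 0.60000)
Y = 136 (Y = -1*(-71) - 1*(-65) = 71 + 65 = 136)
G(J) = -⅗ (G(J) = -1*⅗ = -⅗)
(T(G(-1)) + Y)*36 = (-3*(-⅗) + 136)*36 = (9/5 + 136)*36 = (689/5)*36 = 24804/5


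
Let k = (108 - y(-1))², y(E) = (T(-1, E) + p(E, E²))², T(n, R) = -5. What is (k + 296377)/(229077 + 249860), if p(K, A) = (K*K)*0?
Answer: 303266/478937 ≈ 0.63321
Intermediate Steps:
p(K, A) = 0 (p(K, A) = K²*0 = 0)
y(E) = 25 (y(E) = (-5 + 0)² = (-5)² = 25)
k = 6889 (k = (108 - 1*25)² = (108 - 25)² = 83² = 6889)
(k + 296377)/(229077 + 249860) = (6889 + 296377)/(229077 + 249860) = 303266/478937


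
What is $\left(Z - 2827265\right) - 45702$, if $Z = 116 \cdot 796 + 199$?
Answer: $-2780432$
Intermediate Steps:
$Z = 92535$ ($Z = 92336 + 199 = 92535$)
$\left(Z - 2827265\right) - 45702 = \left(92535 - 2827265\right) - 45702 = -2734730 - 45702 = -2780432$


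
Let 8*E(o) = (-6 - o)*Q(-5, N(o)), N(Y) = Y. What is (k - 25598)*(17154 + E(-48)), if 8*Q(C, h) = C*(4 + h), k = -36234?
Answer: -1069593123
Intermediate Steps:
Q(C, h) = C*(4 + h)/8 (Q(C, h) = (C*(4 + h))/8 = C*(4 + h)/8)
E(o) = (-6 - o)*(-5/2 - 5*o/8)/8 (E(o) = ((-6 - o)*((⅛)*(-5)*(4 + o)))/8 = ((-6 - o)*(-5/2 - 5*o/8))/8 = (-6 - o)*(-5/2 - 5*o/8)/8)
(k - 25598)*(17154 + E(-48)) = (-36234 - 25598)*(17154 + 5*(4 - 48)*(6 - 48)/64) = -61832*(17154 + (5/64)*(-44)*(-42)) = -61832*(17154 + 1155/8) = -61832*138387/8 = -1069593123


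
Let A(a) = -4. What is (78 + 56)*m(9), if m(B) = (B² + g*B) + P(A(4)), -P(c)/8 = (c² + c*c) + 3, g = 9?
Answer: -15812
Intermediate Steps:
P(c) = -24 - 16*c² (P(c) = -8*((c² + c*c) + 3) = -8*((c² + c²) + 3) = -8*(2*c² + 3) = -8*(3 + 2*c²) = -24 - 16*c²)
m(B) = -280 + B² + 9*B (m(B) = (B² + 9*B) + (-24 - 16*(-4)²) = (B² + 9*B) + (-24 - 16*16) = (B² + 9*B) + (-24 - 256) = (B² + 9*B) - 280 = -280 + B² + 9*B)
(78 + 56)*m(9) = (78 + 56)*(-280 + 9² + 9*9) = 134*(-280 + 81 + 81) = 134*(-118) = -15812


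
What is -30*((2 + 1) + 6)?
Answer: -270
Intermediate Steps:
-30*((2 + 1) + 6) = -30*(3 + 6) = -30*9 = -270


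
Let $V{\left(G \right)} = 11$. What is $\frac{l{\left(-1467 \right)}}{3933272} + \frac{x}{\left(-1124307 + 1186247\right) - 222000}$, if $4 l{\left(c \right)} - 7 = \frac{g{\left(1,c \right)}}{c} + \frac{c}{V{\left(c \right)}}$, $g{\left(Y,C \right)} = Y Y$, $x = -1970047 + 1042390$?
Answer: $\frac{58879430903644333}{10159201914855840} \approx 5.7957$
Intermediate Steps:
$x = -927657$
$g{\left(Y,C \right)} = Y^{2}$
$l{\left(c \right)} = \frac{7}{4} + \frac{1}{4 c} + \frac{c}{44}$ ($l{\left(c \right)} = \frac{7}{4} + \frac{\frac{1^{2}}{c} + \frac{c}{11}}{4} = \frac{7}{4} + \frac{1 \frac{1}{c} + c \frac{1}{11}}{4} = \frac{7}{4} + \frac{\frac{1}{c} + \frac{c}{11}}{4} = \frac{7}{4} + \left(\frac{1}{4 c} + \frac{c}{44}\right) = \frac{7}{4} + \frac{1}{4 c} + \frac{c}{44}$)
$\frac{l{\left(-1467 \right)}}{3933272} + \frac{x}{\left(-1124307 + 1186247\right) - 222000} = \frac{\frac{1}{44} \frac{1}{-1467} \left(11 - 1467 \left(77 - 1467\right)\right)}{3933272} - \frac{927657}{\left(-1124307 + 1186247\right) - 222000} = \frac{1}{44} \left(- \frac{1}{1467}\right) \left(11 - -2039130\right) \frac{1}{3933272} - \frac{927657}{61940 - 222000} = \frac{1}{44} \left(- \frac{1}{1467}\right) \left(11 + 2039130\right) \frac{1}{3933272} - \frac{927657}{-160060} = \frac{1}{44} \left(- \frac{1}{1467}\right) 2039141 \cdot \frac{1}{3933272} - - \frac{927657}{160060} = \left(- \frac{2039141}{64548}\right) \frac{1}{3933272} + \frac{927657}{160060} = - \frac{2039141}{253884841056} + \frac{927657}{160060} = \frac{58879430903644333}{10159201914855840}$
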